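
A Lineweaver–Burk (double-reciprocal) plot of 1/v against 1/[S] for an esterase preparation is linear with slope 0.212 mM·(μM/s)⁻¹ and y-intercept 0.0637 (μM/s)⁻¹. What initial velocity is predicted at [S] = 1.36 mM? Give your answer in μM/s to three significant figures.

The y-intercept is 1/Vmax, so Vmax = 1/0.0637 = 15.7 μM/s.
The slope is Km/Vmax, so Km = 0.212 × 15.7 = 3.33 mM.
Then v = 15.7 × 1.36/(3.33 + 1.36) = 4.55 μM/s.

4.55 μM/s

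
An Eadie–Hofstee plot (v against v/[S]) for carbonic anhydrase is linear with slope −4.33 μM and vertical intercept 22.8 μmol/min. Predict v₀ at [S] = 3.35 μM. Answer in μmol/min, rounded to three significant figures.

In the Eadie–Hofstee form v = Vmax − Km·(v/[S]), the slope is −Km and the intercept is Vmax, so Km = 4.33 μM and Vmax = 22.8 μmol/min.
v = 22.8 × 3.35/(4.33 + 3.35) = 9.95 μmol/min.

9.95 μmol/min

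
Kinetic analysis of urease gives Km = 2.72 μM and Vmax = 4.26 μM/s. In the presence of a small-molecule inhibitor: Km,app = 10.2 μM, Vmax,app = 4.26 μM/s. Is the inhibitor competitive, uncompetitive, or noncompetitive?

competitive

Km increases (2.72 → 10.2 μM) while Vmax is unchanged — the hallmark of competitive inhibition.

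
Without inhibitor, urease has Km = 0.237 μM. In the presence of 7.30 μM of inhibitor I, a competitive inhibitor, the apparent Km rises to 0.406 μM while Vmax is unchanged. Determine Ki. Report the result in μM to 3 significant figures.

Competitive: Km,app = α·Km with α = 1 + [I]/Ki.
α = Km,app/Km = 0.406/0.237 = 1.713.
Ki = [I]/(α − 1) = 7.30/0.7131 = 10.2 μM.

10.2 μM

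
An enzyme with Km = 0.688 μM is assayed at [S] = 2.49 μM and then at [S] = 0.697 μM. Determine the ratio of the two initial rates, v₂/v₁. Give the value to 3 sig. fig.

0.642

Since Vmax cancels, v₂/v₁ = [S]₂(Km+[S]₁) / [S]₁(Km+[S]₂).
= 0.697×(0.688+2.49) / (2.49×(0.688+0.697)) = 2.215/3.449 = 0.642.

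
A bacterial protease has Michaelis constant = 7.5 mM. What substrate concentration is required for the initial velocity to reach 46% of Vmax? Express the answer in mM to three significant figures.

6.39 mM

v/Vmax = [S]/(Km+[S]) = 0.46, so [S] = Km·0.46/(1 − 0.46) = 7.5 × 0.8519.
[S] = 6.39 mM.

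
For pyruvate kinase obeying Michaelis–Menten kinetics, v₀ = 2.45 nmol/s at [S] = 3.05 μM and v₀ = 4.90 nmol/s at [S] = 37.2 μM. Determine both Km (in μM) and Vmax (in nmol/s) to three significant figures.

Km = 3.65 μM; Vmax = 5.38 nmol/s

In reciprocal form, 1/v = (Km/Vmax)·(1/[S]) + 1/Vmax. The two points give (1/[S], 1/v) = (0.3279, 0.4082) and (0.02688, 0.2041).
Slope = (0.4082 − 0.2041)/(0.3279 − 0.02688) = 0.6780; intercept = 0.4082 − 0.6780×0.3279 = 0.1859.
Vmax = 1/intercept = 5.38 nmol/s; Km = slope × Vmax = 0.6780 × 5.38 = 3.65 μM.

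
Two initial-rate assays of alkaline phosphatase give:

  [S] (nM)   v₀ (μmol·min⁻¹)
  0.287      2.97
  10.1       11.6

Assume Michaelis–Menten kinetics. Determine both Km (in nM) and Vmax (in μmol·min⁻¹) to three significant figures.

From v = Vmax[S]/(Km+[S]), each point gives Vmax = v(Km+[S])/[S].
Equating: 2.97(Km+0.287)/0.287 = 11.6(Km+10.1)/10.1.
10.35·Km + 2.97 = 1.149·Km + 11.6, so (10.35 − 1.149)·Km = 11.6 − 2.97.
Km = 8.630/9.200 = 0.938 nM; then Vmax = 2.97(0.938+0.287)/0.287 = 12.7 μmol·min⁻¹.

Km = 0.938 nM; Vmax = 12.7 μmol·min⁻¹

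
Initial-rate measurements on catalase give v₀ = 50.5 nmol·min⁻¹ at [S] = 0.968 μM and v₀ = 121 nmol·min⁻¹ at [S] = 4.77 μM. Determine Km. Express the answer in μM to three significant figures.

From v = Vmax[S]/(Km+[S]), each point gives Vmax = v(Km+[S])/[S].
Equating: 50.5(Km+0.968)/0.968 = 121(Km+4.77)/4.77.
52.17·Km + 50.5 = 25.37·Km + 121, so (52.17 − 25.37)·Km = 121 − 50.5.
Km = 70.50/26.80 = 2.63 μM; then Vmax = 50.5(2.63+0.968)/0.968 = 188 nmol·min⁻¹.

2.63 μM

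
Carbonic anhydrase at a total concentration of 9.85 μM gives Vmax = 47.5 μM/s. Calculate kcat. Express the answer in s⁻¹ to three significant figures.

kcat = Vmax/[E]total = 47.5 μM/s / 9.85 μM = 4.82 s⁻¹.

4.82 s⁻¹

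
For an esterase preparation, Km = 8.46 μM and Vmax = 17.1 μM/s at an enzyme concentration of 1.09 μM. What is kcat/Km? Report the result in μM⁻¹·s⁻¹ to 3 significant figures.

1.85 μM⁻¹·s⁻¹

kcat = Vmax/[E]total = 17.1/1.09 = 15.7 s⁻¹.
kcat/Km = 15.7/8.46 = 1.85 μM⁻¹·s⁻¹.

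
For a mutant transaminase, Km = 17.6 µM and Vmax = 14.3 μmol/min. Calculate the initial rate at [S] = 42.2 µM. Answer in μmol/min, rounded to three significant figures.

10.1 μmol/min

v = Vmax·[S]/(Km + [S]) = 14.3 × 42.2 / (17.6 + 42.2)
  = 603.5 / 59.80 = 10.1 μmol/min.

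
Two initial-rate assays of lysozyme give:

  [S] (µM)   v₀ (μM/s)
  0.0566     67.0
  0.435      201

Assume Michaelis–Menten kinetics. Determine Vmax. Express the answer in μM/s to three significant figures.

287 μM/s

From v = Vmax[S]/(Km+[S]), each point gives Vmax = v(Km+[S])/[S].
Equating: 67.0(Km+0.0566)/0.0566 = 201(Km+0.435)/0.435.
1184·Km + 67.0 = 462.1·Km + 201, so (1184 − 462.1)·Km = 201 − 67.0.
Km = 134.0/721.7 = 0.186 µM; then Vmax = 67.0(0.186+0.0566)/0.0566 = 287 μM/s.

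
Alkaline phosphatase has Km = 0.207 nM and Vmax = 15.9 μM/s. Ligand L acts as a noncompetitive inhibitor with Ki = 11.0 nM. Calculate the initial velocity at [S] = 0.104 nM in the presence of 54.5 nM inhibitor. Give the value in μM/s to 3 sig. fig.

0.893 μM/s

α = 1 + [I]/Ki = 1 + 54.5/11.0 = 5.955.
For a noncompetitive inhibitor, Vmax is reduced to Vmax/α while Km is unchanged: Km,app = 0.207 nM, Vmax,app = 2.67 μM/s.
v = Vmax,app·[S]/(Km,app + [S]) = 2.67 × 0.104/(0.207 + 0.104) = 0.893 μM/s.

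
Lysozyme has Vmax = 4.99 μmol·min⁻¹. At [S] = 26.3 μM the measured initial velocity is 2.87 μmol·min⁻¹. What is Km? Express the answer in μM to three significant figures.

v/Vmax = 2.87/4.99 = 0.5752 = [S]/(Km+[S]).
So Km + [S] = [S]/0.5752 = 45.73 μM, giving Km = 45.73 − 26.3 = 19.4 μM.

19.4 μM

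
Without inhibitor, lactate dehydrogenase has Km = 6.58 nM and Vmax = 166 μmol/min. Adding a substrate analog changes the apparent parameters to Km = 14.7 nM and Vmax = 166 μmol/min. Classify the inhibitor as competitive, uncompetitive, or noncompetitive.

competitive

Km increases (6.58 → 14.7 nM) while Vmax is unchanged — the hallmark of competitive inhibition.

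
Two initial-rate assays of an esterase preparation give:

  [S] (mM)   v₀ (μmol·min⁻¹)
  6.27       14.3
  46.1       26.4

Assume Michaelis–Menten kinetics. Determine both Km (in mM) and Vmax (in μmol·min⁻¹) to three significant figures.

Km = 7.08 mM; Vmax = 30.5 μmol·min⁻¹

In reciprocal form, 1/v = (Km/Vmax)·(1/[S]) + 1/Vmax. The two points give (1/[S], 1/v) = (0.1595, 0.06993) and (0.02169, 0.03788).
Slope = (0.06993 − 0.03788)/(0.1595 − 0.02169) = 0.2326; intercept = 0.06993 − 0.2326×0.1595 = 0.03283.
Vmax = 1/intercept = 30.5 μmol·min⁻¹; Km = slope × Vmax = 0.2326 × 30.5 = 7.08 mM.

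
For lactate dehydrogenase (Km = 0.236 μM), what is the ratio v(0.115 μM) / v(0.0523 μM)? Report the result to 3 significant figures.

1.81

The fractional saturations are [S]/(Km+[S]) = 0.0523/0.2883 = 0.1814 and 0.115/0.3510 = 0.3276.
v₂/v₁ is just their ratio: 0.3276/0.1814 = 1.81.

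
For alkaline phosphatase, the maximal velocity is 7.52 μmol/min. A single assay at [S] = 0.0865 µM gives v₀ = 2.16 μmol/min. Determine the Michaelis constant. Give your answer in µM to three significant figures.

0.215 µM

v/Vmax = 2.16/7.52 = 0.2872 = [S]/(Km+[S]).
So Km + [S] = [S]/0.2872 = 0.3011 µM, giving Km = 0.3011 − 0.0865 = 0.215 µM.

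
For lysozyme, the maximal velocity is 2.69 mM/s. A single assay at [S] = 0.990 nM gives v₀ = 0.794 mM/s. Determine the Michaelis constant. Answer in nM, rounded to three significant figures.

2.36 nM

From v = Vmax[S]/(Km+[S]), Km = [S](Vmax − v)/v.
Km = 0.990 × (2.69 − 0.794) / 0.794 = 1.877/0.794 = 2.36 nM.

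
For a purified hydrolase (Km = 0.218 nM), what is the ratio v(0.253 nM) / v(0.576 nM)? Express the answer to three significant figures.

0.740

Since Vmax cancels, v₂/v₁ = [S]₂(Km+[S]₁) / [S]₁(Km+[S]₂).
= 0.253×(0.218+0.576) / (0.576×(0.218+0.253)) = 0.2009/0.2713 = 0.740.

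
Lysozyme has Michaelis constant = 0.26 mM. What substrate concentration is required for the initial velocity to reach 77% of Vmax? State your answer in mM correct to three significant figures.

v/Vmax = [S]/(Km+[S]) = 0.77, so [S] = Km·0.77/(1 − 0.77) = 0.26 × 3.348.
[S] = 0.870 mM.

0.870 mM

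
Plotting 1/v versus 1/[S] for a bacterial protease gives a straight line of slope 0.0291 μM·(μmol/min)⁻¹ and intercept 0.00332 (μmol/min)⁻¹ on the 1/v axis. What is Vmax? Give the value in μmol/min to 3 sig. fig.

The y-intercept of a Lineweaver–Burk plot equals 1/Vmax, so Vmax = 1/0.00332 = 301 μmol/min.

301 μmol/min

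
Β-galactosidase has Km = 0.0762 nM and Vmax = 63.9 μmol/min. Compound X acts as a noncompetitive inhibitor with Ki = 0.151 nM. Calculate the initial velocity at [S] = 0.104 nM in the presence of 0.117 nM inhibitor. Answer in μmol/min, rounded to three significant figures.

With α = 1 + [I]/Ki = 1 + 0.117/0.151 = 1.775, the noncompetitive rate law is v = (Vmax/α)·[S] / (Km + [S]).
v = (63.9/1.775)×0.104 / (0.0762 + 0.104) = 3.744/0.1802 = 20.8 μmol/min.

20.8 μmol/min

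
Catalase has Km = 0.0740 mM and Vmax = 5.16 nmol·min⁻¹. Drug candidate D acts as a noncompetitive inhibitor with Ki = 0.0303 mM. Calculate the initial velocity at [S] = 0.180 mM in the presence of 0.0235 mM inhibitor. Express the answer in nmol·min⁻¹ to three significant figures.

2.06 nmol·min⁻¹

α = 1 + [I]/Ki = 1 + 0.0235/0.0303 = 1.776.
For a noncompetitive inhibitor, Vmax is reduced to Vmax/α while Km is unchanged: Km,app = 0.0740 mM, Vmax,app = 2.91 nmol·min⁻¹.
v = Vmax,app·[S]/(Km,app + [S]) = 2.91 × 0.180/(0.0740 + 0.180) = 2.06 nmol·min⁻¹.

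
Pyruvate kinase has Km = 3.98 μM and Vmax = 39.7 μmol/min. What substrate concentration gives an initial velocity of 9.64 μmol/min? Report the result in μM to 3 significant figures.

The required fractional saturation is v/Vmax = 9.64/39.7 = 0.2428.
Then [S]/(Km+[S]) = 0.2428 ⇒ [S] = 3.98 × 0.2428/(1 − 0.2428) = 1.28 μM.

1.28 μM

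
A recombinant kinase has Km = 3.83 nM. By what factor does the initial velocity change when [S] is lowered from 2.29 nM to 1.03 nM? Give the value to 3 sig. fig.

0.566

Since Vmax cancels, v₂/v₁ = [S]₂(Km+[S]₁) / [S]₁(Km+[S]₂).
= 1.03×(3.83+2.29) / (2.29×(3.83+1.03)) = 6.304/11.13 = 0.566.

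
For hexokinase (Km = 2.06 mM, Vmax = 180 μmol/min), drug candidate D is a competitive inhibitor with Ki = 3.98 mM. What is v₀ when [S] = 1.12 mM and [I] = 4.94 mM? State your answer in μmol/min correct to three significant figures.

35.1 μmol/min

α = 1 + [I]/Ki = 1 + 4.94/3.98 = 2.241.
For a competitive inhibitor, Vmax is unchanged and the apparent Km becomes α·Km: Km,app = 4.62 mM, Vmax,app = 180 μmol/min.
v = Vmax,app·[S]/(Km,app + [S]) = 180 × 1.12/(4.62 + 1.12) = 35.1 μmol/min.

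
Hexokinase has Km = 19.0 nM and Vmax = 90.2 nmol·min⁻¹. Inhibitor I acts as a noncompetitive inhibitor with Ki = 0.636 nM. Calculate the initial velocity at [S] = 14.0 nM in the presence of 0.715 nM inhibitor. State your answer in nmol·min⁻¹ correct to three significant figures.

18.0 nmol·min⁻¹

α = 1 + [I]/Ki = 1 + 0.715/0.636 = 2.124.
For a noncompetitive inhibitor, Vmax is reduced to Vmax/α while Km is unchanged: Km,app = 19.0 nM, Vmax,app = 42.5 nmol·min⁻¹.
v = Vmax,app·[S]/(Km,app + [S]) = 42.5 × 14.0/(19.0 + 14.0) = 18.0 nmol·min⁻¹.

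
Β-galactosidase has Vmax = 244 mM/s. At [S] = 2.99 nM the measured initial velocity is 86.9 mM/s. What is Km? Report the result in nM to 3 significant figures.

v/Vmax = 86.9/244 = 0.3561 = [S]/(Km+[S]).
So Km + [S] = [S]/0.3561 = 8.395 nM, giving Km = 8.395 − 2.99 = 5.41 nM.

5.41 nM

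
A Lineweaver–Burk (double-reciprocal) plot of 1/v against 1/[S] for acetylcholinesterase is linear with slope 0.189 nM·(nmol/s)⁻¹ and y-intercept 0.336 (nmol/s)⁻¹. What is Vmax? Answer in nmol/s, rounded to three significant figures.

2.98 nmol/s

The y-intercept of a Lineweaver–Burk plot equals 1/Vmax, so Vmax = 1/0.336 = 2.98 nmol/s.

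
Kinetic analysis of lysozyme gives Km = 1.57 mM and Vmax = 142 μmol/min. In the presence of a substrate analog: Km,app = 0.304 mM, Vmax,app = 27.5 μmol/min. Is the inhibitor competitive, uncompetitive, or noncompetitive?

Both Km and Vmax decrease by the same factor (~5.17-fold) — characteristic of uncompetitive inhibition.

uncompetitive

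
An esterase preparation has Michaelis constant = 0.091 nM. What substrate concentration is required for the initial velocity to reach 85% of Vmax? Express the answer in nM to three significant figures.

0.516 nM

v/Vmax = [S]/(Km+[S]) = 0.85, so [S] = Km·0.85/(1 − 0.85) = 0.091 × 5.667.
[S] = 0.516 nM.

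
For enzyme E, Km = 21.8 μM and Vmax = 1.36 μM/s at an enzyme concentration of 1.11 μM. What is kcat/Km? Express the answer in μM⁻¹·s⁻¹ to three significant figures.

kcat = Vmax/[E]total = 1.36/1.11 = 1.23 s⁻¹.
kcat/Km = 1.23/21.8 = 0.0562 μM⁻¹·s⁻¹.

0.0562 μM⁻¹·s⁻¹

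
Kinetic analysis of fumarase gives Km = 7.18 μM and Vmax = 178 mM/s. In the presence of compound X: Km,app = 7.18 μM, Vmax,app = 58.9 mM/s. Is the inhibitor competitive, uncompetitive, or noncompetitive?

noncompetitive

Vmax decreases (178 → 58.9 mM/s) while Km is unchanged — pure noncompetitive inhibition.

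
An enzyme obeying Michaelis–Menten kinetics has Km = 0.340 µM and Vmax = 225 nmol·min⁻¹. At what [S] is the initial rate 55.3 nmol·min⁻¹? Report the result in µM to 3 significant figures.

0.111 µM

The required fractional saturation is v/Vmax = 55.3/225 = 0.2458.
Then [S]/(Km+[S]) = 0.2458 ⇒ [S] = 0.340 × 0.2458/(1 − 0.2458) = 0.111 µM.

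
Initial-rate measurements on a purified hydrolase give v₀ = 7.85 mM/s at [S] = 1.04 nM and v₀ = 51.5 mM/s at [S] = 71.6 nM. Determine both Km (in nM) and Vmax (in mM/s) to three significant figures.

In reciprocal form, 1/v = (Km/Vmax)·(1/[S]) + 1/Vmax. The two points give (1/[S], 1/v) = (0.9615, 0.1274) and (0.01397, 0.01942).
Slope = (0.1274 − 0.01942)/(0.9615 − 0.01397) = 0.1139; intercept = 0.1274 − 0.1139×0.9615 = 0.01783.
Vmax = 1/intercept = 56.1 mM/s; Km = slope × Vmax = 0.1139 × 56.1 = 6.39 nM.

Km = 6.39 nM; Vmax = 56.1 mM/s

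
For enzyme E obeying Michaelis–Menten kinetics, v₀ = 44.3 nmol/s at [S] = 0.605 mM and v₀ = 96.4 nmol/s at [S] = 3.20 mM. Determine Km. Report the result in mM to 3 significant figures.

From v = Vmax[S]/(Km+[S]), each point gives Vmax = v(Km+[S])/[S].
Equating: 44.3(Km+0.605)/0.605 = 96.4(Km+3.20)/3.20.
73.22·Km + 44.3 = 30.12·Km + 96.4, so (73.22 − 30.12)·Km = 96.4 − 44.3.
Km = 52.10/43.10 = 1.21 mM; then Vmax = 44.3(1.21+0.605)/0.605 = 133 nmol/s.

1.21 mM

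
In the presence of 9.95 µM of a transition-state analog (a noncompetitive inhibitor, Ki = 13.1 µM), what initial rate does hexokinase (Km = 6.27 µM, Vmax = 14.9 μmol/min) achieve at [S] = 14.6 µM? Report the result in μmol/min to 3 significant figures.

With α = 1 + [I]/Ki = 1 + 9.95/13.1 = 1.760, the noncompetitive rate law is v = (Vmax/α)·[S] / (Km + [S]).
v = (14.9/1.760)×14.6 / (6.27 + 14.6) = 123.6/20.87 = 5.92 μmol/min.

5.92 μmol/min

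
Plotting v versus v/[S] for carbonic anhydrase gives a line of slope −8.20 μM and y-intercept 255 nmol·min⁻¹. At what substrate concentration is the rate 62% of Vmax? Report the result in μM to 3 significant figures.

The Eadie–Hofstee slope gives Km = 8.20 μM (slope = −Km).
v/Vmax = [S]/(Km+[S]) = 0.62 ⇒ [S] = Km·0.62/(1−0.62) = 8.20 × 1.632 = 13.4 μM.

13.4 μM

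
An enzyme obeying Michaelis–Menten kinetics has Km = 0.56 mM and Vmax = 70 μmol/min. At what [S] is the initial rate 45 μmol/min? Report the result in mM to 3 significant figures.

1.01 mM

The required fractional saturation is v/Vmax = 45/70 = 0.6429.
Then [S]/(Km+[S]) = 0.6429 ⇒ [S] = 0.56 × 0.6429/(1 − 0.6429) = 1.01 mM.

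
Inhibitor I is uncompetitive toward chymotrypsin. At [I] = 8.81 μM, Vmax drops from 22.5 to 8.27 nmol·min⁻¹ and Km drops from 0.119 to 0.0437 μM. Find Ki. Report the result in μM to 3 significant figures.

Uncompetitive: Vmax,app = Vmax/α (and Km,app = Km/α) with α = 1 + [I]/Ki.
α = Vmax/Vmax,app = 22.5/8.27 = 2.721.
Since α = 1 + [I]/Ki, [I]/Ki = 2.721 − 1 = 1.721 and Ki = 8.81/1.721 = 5.12 μM.

5.12 μM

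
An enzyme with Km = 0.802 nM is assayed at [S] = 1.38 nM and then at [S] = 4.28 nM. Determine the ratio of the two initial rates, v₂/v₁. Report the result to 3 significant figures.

1.33

Since Vmax cancels, v₂/v₁ = [S]₂(Km+[S]₁) / [S]₁(Km+[S]₂).
= 4.28×(0.802+1.38) / (1.38×(0.802+4.28)) = 9.339/7.013 = 1.33.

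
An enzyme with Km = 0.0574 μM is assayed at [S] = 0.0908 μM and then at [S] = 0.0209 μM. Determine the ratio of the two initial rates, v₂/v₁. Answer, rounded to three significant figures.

The fractional saturations are [S]/(Km+[S]) = 0.0908/0.1482 = 0.6127 and 0.0209/0.07830 = 0.2669.
v₂/v₁ is just their ratio: 0.2669/0.6127 = 0.436.

0.436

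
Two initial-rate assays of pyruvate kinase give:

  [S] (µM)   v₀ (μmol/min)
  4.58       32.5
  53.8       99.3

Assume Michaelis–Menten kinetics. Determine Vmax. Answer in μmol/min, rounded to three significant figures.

From v = Vmax[S]/(Km+[S]), each point gives Vmax = v(Km+[S])/[S].
Equating: 32.5(Km+4.58)/4.58 = 99.3(Km+53.8)/53.8.
7.096·Km + 32.5 = 1.846·Km + 99.3, so (7.096 − 1.846)·Km = 99.3 − 32.5.
Km = 66.80/5.250 = 12.7 µM; then Vmax = 32.5(12.7+4.58)/4.58 = 123 μmol/min.

123 μmol/min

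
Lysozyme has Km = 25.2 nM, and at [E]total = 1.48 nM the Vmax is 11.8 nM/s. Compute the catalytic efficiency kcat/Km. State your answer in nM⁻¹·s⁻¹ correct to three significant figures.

0.316 nM⁻¹·s⁻¹

kcat = Vmax/[E]total = 11.8/1.48 = 7.97 s⁻¹.
kcat/Km = 7.97/25.2 = 0.316 nM⁻¹·s⁻¹.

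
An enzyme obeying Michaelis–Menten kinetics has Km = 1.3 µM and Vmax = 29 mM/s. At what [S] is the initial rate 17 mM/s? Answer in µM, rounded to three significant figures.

1.84 µM

Rearranging v = Vmax[S]/(Km+[S]) gives [S] = Km·v/(Vmax − v).
[S] = 1.3 × 17 / (29 − 17) = 22.10/12.00 = 1.84 µM.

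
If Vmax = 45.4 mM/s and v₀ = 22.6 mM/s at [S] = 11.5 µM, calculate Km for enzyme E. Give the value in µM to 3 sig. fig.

From v = Vmax[S]/(Km+[S]), Km = [S](Vmax − v)/v.
Km = 11.5 × (45.4 − 22.6) / 22.6 = 262.2/22.6 = 11.6 µM.

11.6 µM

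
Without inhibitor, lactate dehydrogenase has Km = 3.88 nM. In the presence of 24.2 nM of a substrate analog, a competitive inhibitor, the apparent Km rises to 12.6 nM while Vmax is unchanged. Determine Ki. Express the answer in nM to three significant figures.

Competitive: Km,app = α·Km with α = 1 + [I]/Ki.
α = Km,app/Km = 12.6/3.88 = 3.247.
Since α = 1 + [I]/Ki, [I]/Ki = 3.247 − 1 = 2.247 and Ki = 24.2/2.247 = 10.8 nM.

10.8 nM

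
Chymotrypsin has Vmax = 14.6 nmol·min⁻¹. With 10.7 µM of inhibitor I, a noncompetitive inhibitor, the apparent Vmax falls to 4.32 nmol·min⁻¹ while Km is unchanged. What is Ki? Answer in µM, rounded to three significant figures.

4.50 µM

Noncompetitive: Vmax,app = Vmax/α with α = 1 + [I]/Ki.
α = Vmax/Vmax,app = 14.6/4.32 = 3.380.
Ki = [I]/(α − 1) = 10.7/2.380 = 4.50 µM.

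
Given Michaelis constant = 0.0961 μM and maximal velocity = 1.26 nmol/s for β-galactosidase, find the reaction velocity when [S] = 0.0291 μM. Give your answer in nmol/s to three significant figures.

0.293 nmol/s

v = Vmax·[S]/(Km + [S]) = 1.26 × 0.0291 / (0.0961 + 0.0291)
  = 0.03667 / 0.1252 = 0.293 nmol/s.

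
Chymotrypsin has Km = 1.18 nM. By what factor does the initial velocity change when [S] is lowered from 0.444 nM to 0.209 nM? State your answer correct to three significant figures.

0.550

Since Vmax cancels, v₂/v₁ = [S]₂(Km+[S]₁) / [S]₁(Km+[S]₂).
= 0.209×(1.18+0.444) / (0.444×(1.18+0.209)) = 0.3394/0.6167 = 0.550.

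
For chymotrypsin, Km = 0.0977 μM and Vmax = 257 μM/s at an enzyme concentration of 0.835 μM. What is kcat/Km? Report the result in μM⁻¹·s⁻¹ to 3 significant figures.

kcat = Vmax/[E]total = 257/0.835 = 308 s⁻¹.
kcat/Km = 308/0.0977 = 3150 μM⁻¹·s⁻¹.

3150 μM⁻¹·s⁻¹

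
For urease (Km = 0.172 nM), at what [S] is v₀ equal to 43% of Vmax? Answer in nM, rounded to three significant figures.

0.130 nM

v/Vmax = [S]/(Km+[S]) = 0.43, so [S] = Km·0.43/(1 − 0.43) = 0.172 × 0.7544.
[S] = 0.130 nM.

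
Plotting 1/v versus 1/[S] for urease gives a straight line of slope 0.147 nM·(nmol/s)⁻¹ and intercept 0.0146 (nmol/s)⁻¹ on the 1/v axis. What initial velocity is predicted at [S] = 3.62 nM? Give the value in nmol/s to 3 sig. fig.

18.1 nmol/s

The y-intercept is 1/Vmax, so Vmax = 1/0.0146 = 68.5 nmol/s.
The slope is Km/Vmax, so Km = 0.147 × 68.5 = 10.1 nM.
Then v = 68.5 × 3.62/(10.1 + 3.62) = 18.1 nmol/s.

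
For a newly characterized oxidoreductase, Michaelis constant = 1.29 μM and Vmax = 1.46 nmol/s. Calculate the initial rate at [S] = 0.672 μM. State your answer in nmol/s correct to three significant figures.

0.500 nmol/s

[S]/(Km+[S]) = 0.672/1.962 = 0.3425, the fractional saturation.
v = 0.3425 × Vmax = 0.3425 × 1.46 = 0.500 nmol/s.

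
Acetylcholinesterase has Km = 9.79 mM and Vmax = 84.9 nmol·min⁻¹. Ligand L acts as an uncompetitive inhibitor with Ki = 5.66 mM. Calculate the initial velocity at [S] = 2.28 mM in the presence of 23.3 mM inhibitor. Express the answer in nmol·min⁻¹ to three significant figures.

With α = 1 + [I]/Ki = 1 + 23.3/5.66 = 5.117, the uncompetitive rate law is v = (Vmax/α)·[S] / (Km/α + [S]).
v = (84.9/5.117)×2.28 / (9.79/5.117 + 2.28) = 37.83/4.193 = 9.02 nmol·min⁻¹.

9.02 nmol·min⁻¹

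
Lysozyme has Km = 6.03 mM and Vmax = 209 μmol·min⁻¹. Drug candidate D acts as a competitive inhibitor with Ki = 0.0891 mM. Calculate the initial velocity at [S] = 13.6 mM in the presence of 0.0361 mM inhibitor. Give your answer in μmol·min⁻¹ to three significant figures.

α = 1 + [I]/Ki = 1 + 0.0361/0.0891 = 1.405.
For a competitive inhibitor, Vmax is unchanged and the apparent Km becomes α·Km: Km,app = 8.47 mM, Vmax,app = 209 μmol·min⁻¹.
v = Vmax,app·[S]/(Km,app + [S]) = 209 × 13.6/(8.47 + 13.6) = 129 μmol·min⁻¹.

129 μmol·min⁻¹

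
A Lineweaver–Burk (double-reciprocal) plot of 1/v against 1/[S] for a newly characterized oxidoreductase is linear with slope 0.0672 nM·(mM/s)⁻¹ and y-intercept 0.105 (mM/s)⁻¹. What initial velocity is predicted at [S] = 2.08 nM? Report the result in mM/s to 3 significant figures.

7.28 mM/s

The y-intercept is 1/Vmax, so Vmax = 1/0.105 = 9.52 mM/s.
The slope is Km/Vmax, so Km = 0.0672 × 9.52 = 0.640 nM.
Then v = 9.52 × 2.08/(0.640 + 2.08) = 7.28 mM/s.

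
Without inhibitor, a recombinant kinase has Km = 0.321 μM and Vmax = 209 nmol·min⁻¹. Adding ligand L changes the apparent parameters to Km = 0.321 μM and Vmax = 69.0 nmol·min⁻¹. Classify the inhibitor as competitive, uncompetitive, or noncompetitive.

noncompetitive

Vmax decreases (209 → 69.0 nmol·min⁻¹) while Km is unchanged — pure noncompetitive inhibition.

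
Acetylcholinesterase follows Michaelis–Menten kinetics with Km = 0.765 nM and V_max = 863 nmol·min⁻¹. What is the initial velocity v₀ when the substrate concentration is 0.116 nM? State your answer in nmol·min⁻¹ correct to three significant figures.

114 nmol·min⁻¹

[S]/(Km+[S]) = 0.116/0.8810 = 0.1317, the fractional saturation.
v = 0.1317 × Vmax = 0.1317 × 863 = 114 nmol·min⁻¹.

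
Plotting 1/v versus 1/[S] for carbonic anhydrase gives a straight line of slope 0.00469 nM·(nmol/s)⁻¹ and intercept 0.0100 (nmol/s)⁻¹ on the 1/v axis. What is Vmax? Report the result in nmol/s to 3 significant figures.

100 nmol/s

The y-intercept of a Lineweaver–Burk plot equals 1/Vmax, so Vmax = 1/0.0100 = 100 nmol/s.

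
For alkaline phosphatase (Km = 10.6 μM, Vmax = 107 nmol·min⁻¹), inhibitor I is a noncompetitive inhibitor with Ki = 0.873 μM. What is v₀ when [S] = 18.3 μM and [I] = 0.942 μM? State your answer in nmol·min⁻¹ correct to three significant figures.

32.6 nmol·min⁻¹

α = 1 + [I]/Ki = 1 + 0.942/0.873 = 2.079.
For a noncompetitive inhibitor, Vmax is reduced to Vmax/α while Km is unchanged: Km,app = 10.6 μM, Vmax,app = 51.5 nmol·min⁻¹.
v = Vmax,app·[S]/(Km,app + [S]) = 51.5 × 18.3/(10.6 + 18.3) = 32.6 nmol·min⁻¹.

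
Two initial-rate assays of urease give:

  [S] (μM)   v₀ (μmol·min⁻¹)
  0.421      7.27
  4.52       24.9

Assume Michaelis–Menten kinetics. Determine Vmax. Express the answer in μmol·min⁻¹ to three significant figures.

33.2 μmol·min⁻¹

From v = Vmax[S]/(Km+[S]), each point gives Vmax = v(Km+[S])/[S].
Equating: 7.27(Km+0.421)/0.421 = 24.9(Km+4.52)/4.52.
17.27·Km + 7.27 = 5.509·Km + 24.9, so (17.27 − 5.509)·Km = 24.9 − 7.27.
Km = 17.63/11.76 = 1.50 μM; then Vmax = 7.27(1.50+0.421)/0.421 = 33.2 μmol·min⁻¹.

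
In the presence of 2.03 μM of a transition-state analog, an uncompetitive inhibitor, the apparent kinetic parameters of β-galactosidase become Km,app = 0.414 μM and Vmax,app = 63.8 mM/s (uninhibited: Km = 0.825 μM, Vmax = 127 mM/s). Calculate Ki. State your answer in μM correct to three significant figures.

2.05 μM

Uncompetitive: Vmax,app = Vmax/α (and Km,app = Km/α) with α = 1 + [I]/Ki.
α = Vmax/Vmax,app = 127/63.8 = 1.991.
Ki = [I]/(α − 1) = 2.03/0.9906 = 2.05 μM.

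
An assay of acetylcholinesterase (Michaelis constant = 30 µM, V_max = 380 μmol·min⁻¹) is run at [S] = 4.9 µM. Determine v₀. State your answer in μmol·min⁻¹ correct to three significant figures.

v = Vmax·[S]/(Km + [S]) = 380 × 4.9 / (30 + 4.9)
  = 1862 / 34.90 = 53.4 μmol·min⁻¹.

53.4 μmol·min⁻¹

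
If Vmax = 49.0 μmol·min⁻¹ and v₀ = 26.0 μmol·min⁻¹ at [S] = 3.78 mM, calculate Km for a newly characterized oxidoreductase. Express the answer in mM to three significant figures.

From v = Vmax[S]/(Km+[S]), Km = [S](Vmax − v)/v.
Km = 3.78 × (49.0 − 26.0) / 26.0 = 86.94/26.0 = 3.34 mM.

3.34 mM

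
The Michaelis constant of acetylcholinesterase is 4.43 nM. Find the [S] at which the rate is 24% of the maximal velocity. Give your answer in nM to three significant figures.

v/Vmax = [S]/(Km+[S]) = 0.24, so [S] = Km·0.24/(1 − 0.24) = 4.43 × 0.3158.
[S] = 1.40 nM.

1.40 nM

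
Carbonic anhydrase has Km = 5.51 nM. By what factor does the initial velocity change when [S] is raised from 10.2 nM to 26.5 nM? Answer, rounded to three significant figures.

1.28

Since Vmax cancels, v₂/v₁ = [S]₂(Km+[S]₁) / [S]₁(Km+[S]₂).
= 26.5×(5.51+10.2) / (10.2×(5.51+26.5)) = 416.3/326.5 = 1.28.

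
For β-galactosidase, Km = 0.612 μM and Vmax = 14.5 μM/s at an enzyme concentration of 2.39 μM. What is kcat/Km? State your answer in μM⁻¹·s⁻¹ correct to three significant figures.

9.91 μM⁻¹·s⁻¹

kcat = Vmax/[E]total = 14.5/2.39 = 6.07 s⁻¹.
kcat/Km = 6.07/0.612 = 9.91 μM⁻¹·s⁻¹.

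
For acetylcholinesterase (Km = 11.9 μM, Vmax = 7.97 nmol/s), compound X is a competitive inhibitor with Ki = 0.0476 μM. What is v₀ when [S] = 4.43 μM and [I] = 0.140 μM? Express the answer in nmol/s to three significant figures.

α = 1 + [I]/Ki = 1 + 0.140/0.0476 = 3.941.
For a competitive inhibitor, Vmax is unchanged and the apparent Km becomes α·Km: Km,app = 46.9 μM, Vmax,app = 7.97 nmol/s.
v = Vmax,app·[S]/(Km,app + [S]) = 7.97 × 4.43/(46.9 + 4.43) = 0.688 nmol/s.

0.688 nmol/s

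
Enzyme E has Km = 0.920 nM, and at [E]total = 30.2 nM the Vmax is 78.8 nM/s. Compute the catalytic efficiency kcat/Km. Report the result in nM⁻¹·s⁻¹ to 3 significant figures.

2.84 nM⁻¹·s⁻¹

kcat = Vmax/[E]total = 78.8/30.2 = 2.61 s⁻¹.
kcat/Km = 2.61/0.920 = 2.84 nM⁻¹·s⁻¹.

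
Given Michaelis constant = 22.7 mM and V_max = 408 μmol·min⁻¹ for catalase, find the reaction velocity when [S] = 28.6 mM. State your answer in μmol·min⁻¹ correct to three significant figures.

v = Vmax·[S]/(Km + [S]) = 408 × 28.6 / (22.7 + 28.6)
  = 11670 / 51.30 = 227 μmol·min⁻¹.

227 μmol·min⁻¹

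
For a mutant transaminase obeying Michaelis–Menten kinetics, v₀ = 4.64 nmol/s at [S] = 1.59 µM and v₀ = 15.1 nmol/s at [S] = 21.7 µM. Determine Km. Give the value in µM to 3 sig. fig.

4.71 µM

From v = Vmax[S]/(Km+[S]), each point gives Vmax = v(Km+[S])/[S].
Equating: 4.64(Km+1.59)/1.59 = 15.1(Km+21.7)/21.7.
2.918·Km + 4.64 = 0.6959·Km + 15.1, so (2.918 − 0.6959)·Km = 15.1 − 4.64.
Km = 10.46/2.222 = 4.71 µM; then Vmax = 4.64(4.71+1.59)/1.59 = 18.4 nmol/s.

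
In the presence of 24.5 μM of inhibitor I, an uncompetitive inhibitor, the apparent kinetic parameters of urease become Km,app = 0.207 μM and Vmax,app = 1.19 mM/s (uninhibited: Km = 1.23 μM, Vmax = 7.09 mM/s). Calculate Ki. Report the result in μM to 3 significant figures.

4.94 μM

Uncompetitive: Vmax,app = Vmax/α (and Km,app = Km/α) with α = 1 + [I]/Ki.
α = Vmax/Vmax,app = 7.09/1.19 = 5.958.
Since α = 1 + [I]/Ki, [I]/Ki = 5.958 − 1 = 4.958 and Ki = 24.5/4.958 = 4.94 μM.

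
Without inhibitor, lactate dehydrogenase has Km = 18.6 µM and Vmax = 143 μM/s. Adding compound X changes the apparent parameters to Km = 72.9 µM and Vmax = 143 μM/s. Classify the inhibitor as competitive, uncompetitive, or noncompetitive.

Km increases (18.6 → 72.9 µM) while Vmax is unchanged — the hallmark of competitive inhibition.

competitive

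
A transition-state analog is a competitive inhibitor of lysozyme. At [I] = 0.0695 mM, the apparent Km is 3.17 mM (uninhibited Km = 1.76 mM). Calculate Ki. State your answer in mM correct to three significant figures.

0.0868 mM

Competitive: Km,app = α·Km with α = 1 + [I]/Ki.
α = Km,app/Km = 3.17/1.76 = 1.801.
Ki = [I]/(α − 1) = 0.0695/0.8011 = 0.0868 mM.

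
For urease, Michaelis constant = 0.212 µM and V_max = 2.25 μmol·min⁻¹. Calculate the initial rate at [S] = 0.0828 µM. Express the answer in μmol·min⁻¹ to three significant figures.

0.632 μmol·min⁻¹

v = Vmax·[S]/(Km + [S]) = 2.25 × 0.0828 / (0.212 + 0.0828)
  = 0.1863 / 0.2948 = 0.632 μmol·min⁻¹.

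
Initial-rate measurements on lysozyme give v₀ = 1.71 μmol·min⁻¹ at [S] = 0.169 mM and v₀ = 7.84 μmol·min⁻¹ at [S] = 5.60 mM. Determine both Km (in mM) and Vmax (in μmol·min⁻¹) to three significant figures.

Km = 0.703 mM; Vmax = 8.82 μmol·min⁻¹

From v = Vmax[S]/(Km+[S]), each point gives Vmax = v(Km+[S])/[S].
Equating: 1.71(Km+0.169)/0.169 = 7.84(Km+5.60)/5.60.
10.12·Km + 1.71 = 1.400·Km + 7.84, so (10.12 − 1.400)·Km = 7.84 − 1.71.
Km = 6.130/8.718 = 0.703 mM; then Vmax = 1.71(0.703+0.169)/0.169 = 8.82 μmol·min⁻¹.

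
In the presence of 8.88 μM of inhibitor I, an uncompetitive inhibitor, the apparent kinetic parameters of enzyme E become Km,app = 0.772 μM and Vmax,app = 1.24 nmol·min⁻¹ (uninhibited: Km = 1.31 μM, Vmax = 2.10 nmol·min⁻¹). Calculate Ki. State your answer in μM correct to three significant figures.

12.8 μM

Uncompetitive: Vmax,app = Vmax/α (and Km,app = Km/α) with α = 1 + [I]/Ki.
α = Vmax/Vmax,app = 2.10/1.24 = 1.694.
Ki = [I]/(α − 1) = 8.88/0.6935 = 12.8 μM.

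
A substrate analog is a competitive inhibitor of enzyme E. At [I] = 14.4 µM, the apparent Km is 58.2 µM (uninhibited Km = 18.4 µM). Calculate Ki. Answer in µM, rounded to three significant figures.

6.66 µM

Competitive: Km,app = α·Km with α = 1 + [I]/Ki.
α = Km,app/Km = 58.2/18.4 = 3.163.
Ki = [I]/(α − 1) = 14.4/2.163 = 6.66 µM.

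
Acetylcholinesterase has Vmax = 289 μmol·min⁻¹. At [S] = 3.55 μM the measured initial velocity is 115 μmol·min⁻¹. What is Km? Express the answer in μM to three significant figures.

From v = Vmax[S]/(Km+[S]), Km = [S](Vmax − v)/v.
Km = 3.55 × (289 − 115) / 115 = 617.7/115 = 5.37 μM.

5.37 μM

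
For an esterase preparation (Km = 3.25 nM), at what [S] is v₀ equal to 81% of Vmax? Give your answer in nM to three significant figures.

v/Vmax = [S]/(Km+[S]) = 0.81, so [S] = Km·0.81/(1 − 0.81) = 3.25 × 4.263.
[S] = 13.9 nM.

13.9 nM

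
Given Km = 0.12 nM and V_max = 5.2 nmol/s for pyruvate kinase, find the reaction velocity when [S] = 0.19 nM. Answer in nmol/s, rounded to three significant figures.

3.19 nmol/s

v = Vmax·[S]/(Km + [S]) = 5.2 × 0.19 / (0.12 + 0.19)
  = 0.9880 / 0.3100 = 3.19 nmol/s.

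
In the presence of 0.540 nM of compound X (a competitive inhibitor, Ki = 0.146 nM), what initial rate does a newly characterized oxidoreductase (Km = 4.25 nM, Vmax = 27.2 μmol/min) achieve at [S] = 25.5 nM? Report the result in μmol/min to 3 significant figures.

α = 1 + [I]/Ki = 1 + 0.540/0.146 = 4.699.
For a competitive inhibitor, Vmax is unchanged and the apparent Km becomes α·Km: Km,app = 20.0 nM, Vmax,app = 27.2 μmol/min.
v = Vmax,app·[S]/(Km,app + [S]) = 27.2 × 25.5/(20.0 + 25.5) = 15.3 μmol/min.

15.3 μmol/min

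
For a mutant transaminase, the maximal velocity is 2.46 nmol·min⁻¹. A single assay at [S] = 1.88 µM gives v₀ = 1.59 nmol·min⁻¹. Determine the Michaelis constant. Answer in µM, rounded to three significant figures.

v/Vmax = 1.59/2.46 = 0.6463 = [S]/(Km+[S]).
So Km + [S] = [S]/0.6463 = 2.909 µM, giving Km = 2.909 − 1.88 = 1.03 µM.

1.03 µM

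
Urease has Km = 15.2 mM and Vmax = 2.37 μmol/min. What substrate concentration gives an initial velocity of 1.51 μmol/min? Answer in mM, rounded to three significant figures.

The required fractional saturation is v/Vmax = 1.51/2.37 = 0.6371.
Then [S]/(Km+[S]) = 0.6371 ⇒ [S] = 15.2 × 0.6371/(1 − 0.6371) = 26.7 mM.

26.7 mM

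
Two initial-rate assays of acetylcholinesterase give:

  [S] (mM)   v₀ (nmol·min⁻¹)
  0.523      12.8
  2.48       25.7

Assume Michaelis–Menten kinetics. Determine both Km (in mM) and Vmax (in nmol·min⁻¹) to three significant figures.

Km = 0.914 mM; Vmax = 35.2 nmol·min⁻¹

From v = Vmax[S]/(Km+[S]), each point gives Vmax = v(Km+[S])/[S].
Equating: 12.8(Km+0.523)/0.523 = 25.7(Km+2.48)/2.48.
24.47·Km + 12.8 = 10.36·Km + 25.7, so (24.47 − 10.36)·Km = 25.7 − 12.8.
Km = 12.90/14.11 = 0.914 mM; then Vmax = 12.8(0.914+0.523)/0.523 = 35.2 nmol·min⁻¹.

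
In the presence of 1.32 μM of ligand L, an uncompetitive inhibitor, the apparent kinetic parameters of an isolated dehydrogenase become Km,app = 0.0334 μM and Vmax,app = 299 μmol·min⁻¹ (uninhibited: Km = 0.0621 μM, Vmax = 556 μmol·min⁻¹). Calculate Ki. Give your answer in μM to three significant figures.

Uncompetitive: Vmax,app = Vmax/α (and Km,app = Km/α) with α = 1 + [I]/Ki.
α = Vmax/Vmax,app = 556/299 = 1.860.
Ki = [I]/(α − 1) = 1.32/0.8595 = 1.54 μM.

1.54 μM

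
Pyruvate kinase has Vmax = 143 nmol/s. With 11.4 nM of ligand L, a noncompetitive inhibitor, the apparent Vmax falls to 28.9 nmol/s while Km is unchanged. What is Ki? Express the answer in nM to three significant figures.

2.89 nM

Noncompetitive: Vmax,app = Vmax/α with α = 1 + [I]/Ki.
α = Vmax/Vmax,app = 143/28.9 = 4.948.
Since α = 1 + [I]/Ki, [I]/Ki = 4.948 − 1 = 3.948 and Ki = 11.4/3.948 = 2.89 nM.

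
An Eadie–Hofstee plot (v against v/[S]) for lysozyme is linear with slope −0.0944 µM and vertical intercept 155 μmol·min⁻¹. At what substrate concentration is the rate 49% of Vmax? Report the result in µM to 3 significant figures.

The Eadie–Hofstee slope gives Km = 0.0944 µM (slope = −Km).
v/Vmax = [S]/(Km+[S]) = 0.49 ⇒ [S] = Km·0.49/(1−0.49) = 0.0944 × 0.9608 = 0.0907 µM.

0.0907 µM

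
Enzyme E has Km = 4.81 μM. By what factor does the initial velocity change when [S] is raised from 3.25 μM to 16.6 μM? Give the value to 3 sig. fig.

1.92

Since Vmax cancels, v₂/v₁ = [S]₂(Km+[S]₁) / [S]₁(Km+[S]₂).
= 16.6×(4.81+3.25) / (3.25×(4.81+16.6)) = 133.8/69.58 = 1.92.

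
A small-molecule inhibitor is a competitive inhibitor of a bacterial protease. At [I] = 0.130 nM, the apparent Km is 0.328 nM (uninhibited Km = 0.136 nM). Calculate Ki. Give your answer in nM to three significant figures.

0.0921 nM

Competitive: Km,app = α·Km with α = 1 + [I]/Ki.
α = Km,app/Km = 0.328/0.136 = 2.412.
Since α = 1 + [I]/Ki, [I]/Ki = 2.412 − 1 = 1.412 and Ki = 0.130/1.412 = 0.0921 nM.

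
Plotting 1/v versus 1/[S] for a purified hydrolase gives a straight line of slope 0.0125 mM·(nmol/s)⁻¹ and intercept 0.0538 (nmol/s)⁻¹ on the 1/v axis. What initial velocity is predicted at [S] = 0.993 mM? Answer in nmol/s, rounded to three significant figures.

15.1 nmol/s

The y-intercept is 1/Vmax, so Vmax = 1/0.0538 = 18.6 nmol/s.
The slope is Km/Vmax, so Km = 0.0125 × 18.6 = 0.232 mM.
Then v = 18.6 × 0.993/(0.232 + 0.993) = 15.1 nmol/s.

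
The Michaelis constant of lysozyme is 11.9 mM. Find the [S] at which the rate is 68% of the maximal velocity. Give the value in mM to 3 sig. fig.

v/Vmax = [S]/(Km+[S]) = 0.68, so [S] = Km·0.68/(1 − 0.68) = 11.9 × 2.125.
[S] = 25.3 mM.

25.3 mM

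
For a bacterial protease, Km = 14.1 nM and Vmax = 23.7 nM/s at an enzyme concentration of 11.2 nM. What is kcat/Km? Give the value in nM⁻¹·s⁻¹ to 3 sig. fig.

0.150 nM⁻¹·s⁻¹

kcat = Vmax/[E]total = 23.7/11.2 = 2.12 s⁻¹.
kcat/Km = 2.12/14.1 = 0.150 nM⁻¹·s⁻¹.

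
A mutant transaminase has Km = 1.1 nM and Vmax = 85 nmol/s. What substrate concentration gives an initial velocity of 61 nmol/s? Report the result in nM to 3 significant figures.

2.80 nM

The required fractional saturation is v/Vmax = 61/85 = 0.7176.
Then [S]/(Km+[S]) = 0.7176 ⇒ [S] = 1.1 × 0.7176/(1 − 0.7176) = 2.80 nM.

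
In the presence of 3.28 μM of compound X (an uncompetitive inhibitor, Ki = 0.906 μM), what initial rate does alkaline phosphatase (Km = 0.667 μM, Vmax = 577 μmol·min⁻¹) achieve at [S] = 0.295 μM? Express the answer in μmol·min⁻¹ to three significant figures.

α = 1 + [I]/Ki = 1 + 3.28/0.906 = 4.620.
For an uncompetitive inhibitor, both parameters are divided by α, giving Vmax/α and Km/α: Km,app = 0.144 μM, Vmax,app = 125 μmol·min⁻¹.
v = Vmax,app·[S]/(Km,app + [S]) = 125 × 0.295/(0.144 + 0.295) = 83.9 μmol·min⁻¹.

83.9 μmol·min⁻¹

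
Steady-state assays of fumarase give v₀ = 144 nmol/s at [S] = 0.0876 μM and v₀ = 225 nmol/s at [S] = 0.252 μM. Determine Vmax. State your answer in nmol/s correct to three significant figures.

321 nmol/s

From v = Vmax[S]/(Km+[S]), each point gives Vmax = v(Km+[S])/[S].
Equating: 144(Km+0.0876)/0.0876 = 225(Km+0.252)/0.252.
1644·Km + 144 = 892.9·Km + 225, so (1644 − 892.9)·Km = 225 − 144.
Km = 81.00/751.0 = 0.108 μM; then Vmax = 144(0.108+0.0876)/0.0876 = 321 nmol/s.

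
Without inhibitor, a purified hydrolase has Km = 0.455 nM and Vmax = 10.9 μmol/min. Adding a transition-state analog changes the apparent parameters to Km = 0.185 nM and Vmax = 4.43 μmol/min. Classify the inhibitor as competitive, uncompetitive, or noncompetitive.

uncompetitive

Both Km and Vmax decrease by the same factor (~2.46-fold) — characteristic of uncompetitive inhibition.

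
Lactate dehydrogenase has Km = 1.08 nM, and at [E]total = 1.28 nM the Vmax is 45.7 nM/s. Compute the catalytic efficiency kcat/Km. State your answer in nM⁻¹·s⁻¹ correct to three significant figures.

33.1 nM⁻¹·s⁻¹

kcat = Vmax/[E]total = 45.7/1.28 = 35.7 s⁻¹.
kcat/Km = 35.7/1.08 = 33.1 nM⁻¹·s⁻¹.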